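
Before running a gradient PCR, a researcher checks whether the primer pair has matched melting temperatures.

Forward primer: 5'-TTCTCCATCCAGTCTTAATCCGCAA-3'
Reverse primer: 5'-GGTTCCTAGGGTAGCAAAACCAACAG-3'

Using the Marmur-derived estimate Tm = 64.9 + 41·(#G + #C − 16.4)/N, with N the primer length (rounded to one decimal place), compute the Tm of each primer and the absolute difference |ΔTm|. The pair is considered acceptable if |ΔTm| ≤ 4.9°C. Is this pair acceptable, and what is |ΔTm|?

Forward: G+C = 11, N = 25 → Tm = 64.9 + 41·(11 − 16.4)/25 = 56.0°C.
Reverse: G+C = 13, N = 26 → Tm = 64.9 + 41·(13 − 16.4)/26 = 59.5°C.
|ΔTm| = |56.0 − 59.5| = 3.5°C, ≤ 4.9°C.

|ΔTm| = 3.5°C; the pair is acceptable.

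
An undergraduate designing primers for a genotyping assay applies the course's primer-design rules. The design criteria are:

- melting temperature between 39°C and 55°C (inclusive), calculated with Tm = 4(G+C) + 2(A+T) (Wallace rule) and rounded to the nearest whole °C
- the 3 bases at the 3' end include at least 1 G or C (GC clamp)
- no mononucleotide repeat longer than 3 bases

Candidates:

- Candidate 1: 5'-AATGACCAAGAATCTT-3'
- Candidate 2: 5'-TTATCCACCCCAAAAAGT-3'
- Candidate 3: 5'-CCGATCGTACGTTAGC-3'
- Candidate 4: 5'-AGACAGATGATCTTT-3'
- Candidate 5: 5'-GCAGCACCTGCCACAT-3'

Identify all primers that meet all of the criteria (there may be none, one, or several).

Candidate 1, Candidate 3 and Candidate 5.

Candidate 1 (16 nt, A=7 T=4 G=2 C=3): Tm = 2·11 + 4·5 = 42°C ✓; 3' end CTT has 1 G/C ✓; longest run = 2 ✓ — passes.
Candidate 2 (18 nt, A=7 T=4 G=1 C=6): Tm = 2·11 + 4·7 = 50°C ✓; 3' end AGT has 1 G/C ✓; longest run = 5, exceeds 3 ✗ — fails.
Candidate 3 (16 nt, A=3 T=4 G=4 C=5): Tm = 2·7 + 4·9 = 50°C ✓; 3' end AGC has 2 G/C ✓; longest run = 2 ✓ — passes.
Candidate 4 (15 nt, A=5 T=5 G=3 C=2): Tm = 2·10 + 4·5 = 40°C ✓; 3' end TTT has 0 G/C, need ≥1 ✗; longest run = 3 ✓ — fails.
Candidate 5 (16 nt, A=4 T=2 G=3 C=7): Tm = 2·6 + 4·10 = 52°C ✓; 3' end CAT has 1 G/C ✓; longest run = 2 ✓ — passes.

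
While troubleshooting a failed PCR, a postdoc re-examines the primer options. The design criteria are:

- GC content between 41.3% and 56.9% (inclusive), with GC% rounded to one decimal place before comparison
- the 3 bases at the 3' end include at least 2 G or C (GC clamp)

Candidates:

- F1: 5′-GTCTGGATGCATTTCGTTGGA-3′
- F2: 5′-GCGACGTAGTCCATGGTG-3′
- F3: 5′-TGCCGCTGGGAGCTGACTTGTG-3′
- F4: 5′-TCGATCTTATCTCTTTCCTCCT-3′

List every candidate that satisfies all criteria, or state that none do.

F1 only.

F1 (21 nt, A=3 T=8 G=7 C=3): GC 10/21 = 47.6% ✓; 3' end GGA has 2 G/C ✓ — passes.
F2 (18 nt, A=3 T=4 G=7 C=4): GC 11/18 = 61.1%, outside 41.3–56.9% ✗; 3' end GTG has 2 G/C ✓ — fails.
F3 (22 nt, A=2 T=6 G=9 C=5): GC 14/22 = 63.6%, outside 41.3–56.9% ✗; 3' end GTG has 2 G/C ✓ — fails.
F4 (22 nt, A=2 T=11 G=1 C=8): GC 9/22 = 40.9%, outside 41.3–56.9% ✗; 3' end CCT has 2 G/C ✓ — fails.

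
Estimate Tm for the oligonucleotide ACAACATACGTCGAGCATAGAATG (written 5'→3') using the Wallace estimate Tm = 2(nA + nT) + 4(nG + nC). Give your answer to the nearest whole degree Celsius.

68°C

Base counts: A=10, T=4, G=5, C=5 (length 24).
Tm = 2·(10+4) + 4·(5+5) = 2·14 + 4·10 = 28 + 40 = 68°C.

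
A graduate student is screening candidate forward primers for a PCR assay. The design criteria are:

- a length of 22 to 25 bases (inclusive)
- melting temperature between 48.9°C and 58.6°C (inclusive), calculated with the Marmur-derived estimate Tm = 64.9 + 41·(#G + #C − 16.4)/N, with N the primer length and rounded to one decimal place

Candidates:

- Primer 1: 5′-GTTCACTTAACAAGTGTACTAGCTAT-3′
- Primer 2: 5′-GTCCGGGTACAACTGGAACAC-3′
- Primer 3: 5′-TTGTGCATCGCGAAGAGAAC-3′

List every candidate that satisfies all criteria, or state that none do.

Primer 1 (26 nt, A=8 T=9 G=4 C=5): length 26, outside 22–25 ✗; Tm = 64.9 + 41·(9 − 16.4)/26 = 53.2°C ✓ — fails.
Primer 2 (21 nt, A=6 T=3 G=6 C=6): length 21, outside 22–25 ✗; Tm = 64.9 + 41·(12 − 16.4)/21 = 56.3°C ✓ — fails.
Primer 3 (20 nt, A=6 T=4 G=6 C=4): length 20, outside 22–25 ✗; Tm = 64.9 + 41·(10 − 16.4)/20 = 51.8°C ✓ — fails.

None of the candidates satisfy all criteria.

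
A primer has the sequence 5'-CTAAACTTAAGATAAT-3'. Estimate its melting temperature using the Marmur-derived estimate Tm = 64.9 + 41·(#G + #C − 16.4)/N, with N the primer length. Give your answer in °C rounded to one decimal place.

30.6°C

Base counts: A=8, T=5, G=1, C=2; G+C = 3, N = 16.
Tm = 64.9 + 41·(3 − 16.4)/16 = 64.9 + -549.40/16 = 30.6°C.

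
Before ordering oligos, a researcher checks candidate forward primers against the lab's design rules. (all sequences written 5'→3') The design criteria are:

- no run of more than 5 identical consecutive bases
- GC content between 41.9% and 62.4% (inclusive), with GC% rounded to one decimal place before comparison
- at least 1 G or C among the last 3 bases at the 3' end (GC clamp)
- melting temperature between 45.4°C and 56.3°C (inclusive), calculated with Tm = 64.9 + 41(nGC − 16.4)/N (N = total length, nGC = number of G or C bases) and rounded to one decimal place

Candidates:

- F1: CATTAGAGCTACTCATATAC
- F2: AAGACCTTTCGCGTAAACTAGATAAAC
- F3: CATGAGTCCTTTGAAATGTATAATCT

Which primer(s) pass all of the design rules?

F1 (20 nt, A=7 T=6 G=2 C=5): longest run = 2 ✓; GC 7/20 = 35.0%, outside 41.9–62.4% ✗; 3' end TAC has 1 G/C ✓; Tm = 64.9 + 41·(7 − 16.4)/20 = 45.6°C ✓ — fails.
F2 (27 nt, A=11 T=6 G=4 C=6): longest run = 3 ✓; GC 10/27 = 37.0%, outside 41.9–62.4% ✗; 3' end AAC has 1 G/C ✓; Tm = 64.9 + 41·(10 − 16.4)/27 = 55.2°C ✓ — fails.
F3 (26 nt, A=8 T=10 G=4 C=4): longest run = 3 ✓; GC 8/26 = 30.8%, outside 41.9–62.4% ✗; 3' end TCT has 1 G/C ✓; Tm = 64.9 + 41·(8 − 16.4)/26 = 51.7°C ✓ — fails.

None of the candidates satisfy all criteria.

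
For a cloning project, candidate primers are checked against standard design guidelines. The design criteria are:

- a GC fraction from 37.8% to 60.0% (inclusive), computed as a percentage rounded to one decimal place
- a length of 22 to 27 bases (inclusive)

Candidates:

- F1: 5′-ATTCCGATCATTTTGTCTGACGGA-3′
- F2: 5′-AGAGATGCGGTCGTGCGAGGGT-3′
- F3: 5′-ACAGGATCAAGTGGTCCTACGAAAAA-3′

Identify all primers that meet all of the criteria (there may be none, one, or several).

F1 (24 nt, A=5 T=9 G=5 C=5): GC 10/24 = 41.7% ✓; length 24 ✓ — passes.
F2 (22 nt, A=4 T=4 G=11 C=3): GC 14/22 = 63.6%, outside 37.8–60.0% ✗; length 22 ✓ — fails.
F3 (26 nt, A=11 T=4 G=6 C=5): GC 11/26 = 42.3% ✓; length 26 ✓ — passes.

F1 and F3.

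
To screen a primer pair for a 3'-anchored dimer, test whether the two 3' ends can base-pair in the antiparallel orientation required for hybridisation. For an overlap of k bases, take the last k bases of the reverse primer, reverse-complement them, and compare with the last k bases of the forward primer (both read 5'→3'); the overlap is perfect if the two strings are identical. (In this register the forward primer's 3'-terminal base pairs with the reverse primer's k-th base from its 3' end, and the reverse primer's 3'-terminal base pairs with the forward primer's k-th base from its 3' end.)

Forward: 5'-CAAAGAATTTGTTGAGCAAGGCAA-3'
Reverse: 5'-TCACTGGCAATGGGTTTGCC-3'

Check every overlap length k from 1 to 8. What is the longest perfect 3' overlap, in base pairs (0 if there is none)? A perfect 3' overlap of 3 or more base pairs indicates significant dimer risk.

Last 8 bases (5'→3') — forward …CAAGGCAA, reverse …GGTTTGCC.
Reverse complement of the reverse primer's last 8 bases: GGCAAACC; its first k bases are the reverse complement of the reverse primer's last k bases, so a perfect k-base overlap needs the forward primer's last k bases to equal them.
Comparing (forward last k vs required): k=1: A vs G ✗; k=2: AA vs GG ✗; k=3: CAA vs GGC ✗; k=4: GCAA vs GGCA ✗; k=5: GGCAA vs GGCAA ✓; k=6: AGGCAA vs GGCAAA ✗; k=7: AAGGCAA vs GGCAAAC ✗; k=8: CAAGGCAA vs GGCAAACC ✗.
Only k = 5 is perfect, so the longest perfect 3' overlap is 5.

Longest perfect overlap: 5 complementary base pairs; significant dimer risk (threshold 3).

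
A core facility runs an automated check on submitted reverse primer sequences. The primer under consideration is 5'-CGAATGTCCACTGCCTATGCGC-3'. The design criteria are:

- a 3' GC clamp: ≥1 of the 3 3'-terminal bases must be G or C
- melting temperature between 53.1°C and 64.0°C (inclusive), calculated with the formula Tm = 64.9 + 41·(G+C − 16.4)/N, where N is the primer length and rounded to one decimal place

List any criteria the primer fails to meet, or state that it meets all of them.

Base counts: A=4, T=5, G=5, C=8 (length 22).
GC clamp: 3' end CGC has 3 G/C ✓
Tm: Tm = 64.9 + 41·(13 − 16.4)/22 = 58.6°C ✓

Meets all criteria.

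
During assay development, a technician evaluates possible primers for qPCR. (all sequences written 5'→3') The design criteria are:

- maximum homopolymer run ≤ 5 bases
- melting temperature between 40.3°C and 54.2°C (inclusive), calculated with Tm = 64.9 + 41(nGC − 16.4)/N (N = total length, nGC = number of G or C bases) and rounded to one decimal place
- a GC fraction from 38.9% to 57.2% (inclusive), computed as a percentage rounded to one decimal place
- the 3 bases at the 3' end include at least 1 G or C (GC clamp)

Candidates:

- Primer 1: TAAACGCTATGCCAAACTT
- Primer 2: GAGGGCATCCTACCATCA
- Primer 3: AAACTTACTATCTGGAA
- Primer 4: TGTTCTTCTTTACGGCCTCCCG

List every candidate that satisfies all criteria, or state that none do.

Primer 1 (19 nt, A=7 T=5 G=2 C=5): longest run = 3 ✓; Tm = 64.9 + 41·(7 − 16.4)/19 = 44.6°C ✓; GC 7/19 = 36.8%, outside 38.9–57.2% ✗; 3' end CTT has 1 G/C ✓ — fails.
Primer 2 (18 nt, A=5 T=3 G=4 C=6): longest run = 3 ✓; Tm = 64.9 + 41·(10 − 16.4)/18 = 50.3°C ✓; GC 10/18 = 55.6% ✓; 3' end TCA has 1 G/C ✓ — passes.
Primer 3 (17 nt, A=7 T=5 G=2 C=3): longest run = 3 ✓; Tm = 64.9 + 41·(5 − 16.4)/17 = 37.4°C, outside 40.3–54.2°C ✗; GC 5/17 = 29.4%, outside 38.9–57.2% ✗; 3' end GAA has 1 G/C ✓ — fails.
Primer 4 (22 nt, A=1 T=9 G=4 C=8): longest run = 3 ✓; Tm = 64.9 + 41·(12 − 16.4)/22 = 56.7°C, outside 40.3–54.2°C ✗; GC 12/22 = 54.5% ✓; 3' end CCG has 3 G/C ✓ — fails.

Primer 2 only.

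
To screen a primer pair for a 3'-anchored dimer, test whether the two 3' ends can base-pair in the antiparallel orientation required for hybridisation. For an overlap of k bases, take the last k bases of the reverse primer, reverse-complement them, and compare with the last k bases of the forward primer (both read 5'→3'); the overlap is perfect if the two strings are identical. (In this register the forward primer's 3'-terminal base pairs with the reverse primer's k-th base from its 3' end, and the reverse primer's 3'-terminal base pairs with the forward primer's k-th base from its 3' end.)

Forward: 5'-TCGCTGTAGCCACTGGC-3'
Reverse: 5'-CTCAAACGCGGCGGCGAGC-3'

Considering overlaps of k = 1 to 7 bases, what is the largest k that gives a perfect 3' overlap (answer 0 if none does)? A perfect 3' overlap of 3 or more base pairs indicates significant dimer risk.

Last 7 bases (5'→3') — forward …CACTGGC, reverse …GGCGAGC.
Reverse complement of the reverse primer's last 7 bases: GCTCGCC; its first k bases are the reverse complement of the reverse primer's last k bases, so a perfect k-base overlap needs the forward primer's last k bases to equal them.
Comparing (forward last k vs required): k=1: C vs G ✗; k=2: GC vs GC ✓; k=3: GGC vs GCT ✗; k=4: TGGC vs GCTC ✗; k=5: CTGGC vs GCTCG ✗; k=6: ACTGGC vs GCTCGC ✗; k=7: CACTGGC vs GCTCGCC ✗.
Only k = 2 is perfect, so the longest perfect 3' overlap is 2.

Longest perfect overlap: 2 complementary base pairs; below the dimer-risk threshold (threshold 3).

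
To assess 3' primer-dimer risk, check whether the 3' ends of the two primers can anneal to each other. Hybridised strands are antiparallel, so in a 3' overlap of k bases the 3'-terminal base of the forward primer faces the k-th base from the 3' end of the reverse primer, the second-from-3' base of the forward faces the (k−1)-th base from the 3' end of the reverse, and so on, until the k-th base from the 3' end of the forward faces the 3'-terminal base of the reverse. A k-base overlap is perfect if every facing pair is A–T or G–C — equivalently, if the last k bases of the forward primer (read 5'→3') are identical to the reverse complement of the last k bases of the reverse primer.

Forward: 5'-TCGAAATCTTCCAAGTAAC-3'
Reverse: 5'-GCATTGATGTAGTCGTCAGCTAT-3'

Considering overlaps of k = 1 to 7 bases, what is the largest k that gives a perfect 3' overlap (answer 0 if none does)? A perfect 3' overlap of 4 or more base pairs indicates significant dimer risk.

Longest perfect overlap: 0 complementary base pairs; below the dimer-risk threshold (threshold 4).

Last 7 bases (5'→3') — forward …AAGTAAC, reverse …CAGCTAT.
Reverse complement of the reverse primer's last 7 bases: ATAGCTG; its first k bases are the reverse complement of the reverse primer's last k bases, so a perfect k-base overlap needs the forward primer's last k bases to equal them.
Comparing (forward last k vs required): k=1: C vs A ✗; k=2: AC vs AT ✗; k=3: AAC vs ATA ✗; k=4: TAAC vs ATAG ✗; k=5: GTAAC vs ATAGC ✗; k=6: AGTAAC vs ATAGCT ✗; k=7: AAGTAAC vs ATAGCTG ✗.
No overlap length from 1 to 7 is perfect, so the longest perfect 3' overlap is 0.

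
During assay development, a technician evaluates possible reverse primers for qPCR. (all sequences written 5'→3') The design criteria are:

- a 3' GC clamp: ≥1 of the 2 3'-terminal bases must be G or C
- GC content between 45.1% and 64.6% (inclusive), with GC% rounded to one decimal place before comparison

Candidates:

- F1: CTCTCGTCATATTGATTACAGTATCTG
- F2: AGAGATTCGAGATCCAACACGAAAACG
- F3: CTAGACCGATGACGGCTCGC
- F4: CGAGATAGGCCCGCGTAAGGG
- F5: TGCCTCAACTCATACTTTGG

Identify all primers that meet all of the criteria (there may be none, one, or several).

None of the candidates satisfy all criteria.

F1 (27 nt, A=6 T=11 G=4 C=6): 3' end TG has 1 G/C ✓; GC 10/27 = 37.0%, outside 45.1–64.6% ✗ — fails.
F2 (27 nt, A=12 T=3 G=6 C=6): 3' end CG has 2 G/C ✓; GC 12/27 = 44.4%, outside 45.1–64.6% ✗ — fails.
F3 (20 nt, A=4 T=3 G=6 C=7): 3' end GC has 2 G/C ✓; GC 13/20 = 65.0%, outside 45.1–64.6% ✗ — fails.
F4 (21 nt, A=5 T=2 G=9 C=5): 3' end GG has 2 G/C ✓; GC 14/21 = 66.7%, outside 45.1–64.6% ✗ — fails.
F5 (20 nt, A=4 T=7 G=3 C=6): 3' end GG has 2 G/C ✓; GC 9/20 = 45.0%, outside 45.1–64.6% ✗ — fails.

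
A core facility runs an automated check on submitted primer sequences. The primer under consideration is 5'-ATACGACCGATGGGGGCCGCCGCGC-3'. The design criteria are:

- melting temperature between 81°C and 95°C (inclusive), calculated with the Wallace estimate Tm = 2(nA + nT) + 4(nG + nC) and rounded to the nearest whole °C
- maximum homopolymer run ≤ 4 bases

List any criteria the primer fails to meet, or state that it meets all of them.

Base counts: A=4, T=2, G=10, C=9 (length 25).
Tm: Tm = 2·6 + 4·19 = 88°C ✓
homopolymer run: longest run = 5, exceeds 4 ✗

Fails: homopolymer run.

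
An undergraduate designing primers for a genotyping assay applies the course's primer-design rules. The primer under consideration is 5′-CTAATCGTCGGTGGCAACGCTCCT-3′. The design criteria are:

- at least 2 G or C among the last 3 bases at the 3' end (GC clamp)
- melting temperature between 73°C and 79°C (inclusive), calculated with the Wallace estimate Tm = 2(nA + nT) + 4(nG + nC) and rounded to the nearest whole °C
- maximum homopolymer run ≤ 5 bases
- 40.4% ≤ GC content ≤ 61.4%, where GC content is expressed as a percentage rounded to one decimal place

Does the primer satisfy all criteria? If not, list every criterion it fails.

Meets all criteria.

Base counts: A=4, T=6, G=6, C=8 (length 24).
GC clamp: 3' end CCT has 2 G/C ✓
Tm: Tm = 2·10 + 4·14 = 76°C ✓
homopolymer run: longest run = 2 ✓
GC content: GC 14/24 = 58.3% ✓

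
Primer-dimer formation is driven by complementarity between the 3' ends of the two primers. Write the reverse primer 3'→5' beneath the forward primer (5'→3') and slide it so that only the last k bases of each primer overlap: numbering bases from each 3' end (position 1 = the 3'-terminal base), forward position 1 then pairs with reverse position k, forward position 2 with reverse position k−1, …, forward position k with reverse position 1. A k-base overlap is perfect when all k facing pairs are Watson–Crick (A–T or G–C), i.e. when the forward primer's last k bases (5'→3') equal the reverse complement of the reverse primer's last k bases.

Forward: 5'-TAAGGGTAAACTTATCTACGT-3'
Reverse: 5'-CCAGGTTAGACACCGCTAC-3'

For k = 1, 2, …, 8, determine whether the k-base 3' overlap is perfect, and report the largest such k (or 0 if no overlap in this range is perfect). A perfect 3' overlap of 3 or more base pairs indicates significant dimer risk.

Last 8 bases (5'→3') — forward …ATCTACGT, reverse …ACCGCTAC.
Reverse complement of the reverse primer's last 8 bases: GTAGCGGT; its first k bases are the reverse complement of the reverse primer's last k bases, so a perfect k-base overlap needs the forward primer's last k bases to equal them.
Comparing (forward last k vs required): k=1: T vs G ✗; k=2: GT vs GT ✓; k=3: CGT vs GTA ✗; k=4: ACGT vs GTAG ✗; k=5: TACGT vs GTAGC ✗; k=6: CTACGT vs GTAGCG ✗; k=7: TCTACGT vs GTAGCGG ✗; k=8: ATCTACGT vs GTAGCGGT ✗.
Only k = 2 is perfect, so the longest perfect 3' overlap is 2.

Longest perfect overlap: 2 complementary base pairs; below the dimer-risk threshold (threshold 3).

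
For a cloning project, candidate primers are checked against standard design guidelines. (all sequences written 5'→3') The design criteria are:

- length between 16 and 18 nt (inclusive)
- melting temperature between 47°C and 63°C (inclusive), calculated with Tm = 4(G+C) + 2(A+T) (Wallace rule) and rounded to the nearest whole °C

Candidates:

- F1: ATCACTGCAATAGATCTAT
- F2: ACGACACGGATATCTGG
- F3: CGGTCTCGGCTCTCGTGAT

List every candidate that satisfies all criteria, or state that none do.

F1 (19 nt, A=7 T=6 G=2 C=4): length 19, outside 16–18 ✗; Tm = 2·13 + 4·6 = 50°C ✓ — fails.
F2 (17 nt, A=5 T=3 G=5 C=4): length 17 ✓; Tm = 2·8 + 4·9 = 52°C ✓ — passes.
F3 (19 nt, A=1 T=6 G=6 C=6): length 19, outside 16–18 ✗; Tm = 2·7 + 4·12 = 62°C ✓ — fails.

F2 only.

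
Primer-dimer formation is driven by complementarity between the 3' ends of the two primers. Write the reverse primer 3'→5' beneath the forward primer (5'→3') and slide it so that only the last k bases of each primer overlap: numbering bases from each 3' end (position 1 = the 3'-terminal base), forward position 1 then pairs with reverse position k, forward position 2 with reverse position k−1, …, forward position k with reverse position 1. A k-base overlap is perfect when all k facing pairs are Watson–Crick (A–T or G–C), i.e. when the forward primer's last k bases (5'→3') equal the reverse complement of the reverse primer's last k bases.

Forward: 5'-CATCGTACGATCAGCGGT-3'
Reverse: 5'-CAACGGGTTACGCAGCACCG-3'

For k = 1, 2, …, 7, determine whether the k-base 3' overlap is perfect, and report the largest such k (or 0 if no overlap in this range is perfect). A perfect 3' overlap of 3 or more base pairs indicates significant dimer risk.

Last 7 bases (5'→3') — forward …CAGCGGT, reverse …AGCACCG.
Reverse complement of the reverse primer's last 7 bases: CGGTGCT; its first k bases are the reverse complement of the reverse primer's last k bases, so a perfect k-base overlap needs the forward primer's last k bases to equal them.
Comparing (forward last k vs required): k=1: T vs C ✗; k=2: GT vs CG ✗; k=3: GGT vs CGG ✗; k=4: CGGT vs CGGT ✓; k=5: GCGGT vs CGGTG ✗; k=6: AGCGGT vs CGGTGC ✗; k=7: CAGCGGT vs CGGTGCT ✗.
Only k = 4 is perfect, so the longest perfect 3' overlap is 4.

Longest perfect overlap: 4 complementary base pairs; significant dimer risk (threshold 3).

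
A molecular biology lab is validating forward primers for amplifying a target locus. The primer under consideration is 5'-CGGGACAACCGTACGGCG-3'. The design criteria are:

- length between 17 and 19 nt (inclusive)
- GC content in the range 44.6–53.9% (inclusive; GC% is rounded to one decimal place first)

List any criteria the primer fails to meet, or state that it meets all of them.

Base counts: A=4, T=1, G=7, C=6 (length 18).
length: length 18 ✓
GC content: GC 13/18 = 72.2%, outside 44.6–53.9% ✗

Fails: GC content.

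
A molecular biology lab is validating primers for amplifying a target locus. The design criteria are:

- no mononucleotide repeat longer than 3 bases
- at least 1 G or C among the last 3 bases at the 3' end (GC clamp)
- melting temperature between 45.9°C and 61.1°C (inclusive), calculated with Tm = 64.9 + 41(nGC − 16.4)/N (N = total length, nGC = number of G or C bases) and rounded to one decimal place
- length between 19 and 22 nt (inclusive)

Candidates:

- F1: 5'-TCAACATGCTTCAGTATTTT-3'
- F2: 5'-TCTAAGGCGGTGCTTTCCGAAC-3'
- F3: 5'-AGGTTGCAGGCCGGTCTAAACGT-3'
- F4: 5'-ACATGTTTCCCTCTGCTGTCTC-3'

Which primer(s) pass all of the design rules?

F1 (20 nt, A=5 T=9 G=2 C=4): longest run = 4, exceeds 3 ✗; 3' end TTT has 0 G/C, need ≥1 ✗; Tm = 64.9 + 41·(6 − 16.4)/20 = 43.6°C, outside 45.9–61.1°C ✗; length 20 ✓ — fails.
F2 (22 nt, A=4 T=6 G=6 C=6): longest run = 3 ✓; 3' end AAC has 1 G/C ✓; Tm = 64.9 + 41·(12 − 16.4)/22 = 56.7°C ✓; length 22 ✓ — passes.
F3 (23 nt, A=5 T=5 G=8 C=5): longest run = 3 ✓; 3' end CGT has 2 G/C ✓; Tm = 64.9 + 41·(13 − 16.4)/23 = 58.8°C ✓; length 23, outside 19–22 ✗ — fails.
F4 (22 nt, A=2 T=9 G=3 C=8): longest run = 3 ✓; 3' end CTC has 2 G/C ✓; Tm = 64.9 + 41·(11 − 16.4)/22 = 54.8°C ✓; length 22 ✓ — passes.

F2 and F4.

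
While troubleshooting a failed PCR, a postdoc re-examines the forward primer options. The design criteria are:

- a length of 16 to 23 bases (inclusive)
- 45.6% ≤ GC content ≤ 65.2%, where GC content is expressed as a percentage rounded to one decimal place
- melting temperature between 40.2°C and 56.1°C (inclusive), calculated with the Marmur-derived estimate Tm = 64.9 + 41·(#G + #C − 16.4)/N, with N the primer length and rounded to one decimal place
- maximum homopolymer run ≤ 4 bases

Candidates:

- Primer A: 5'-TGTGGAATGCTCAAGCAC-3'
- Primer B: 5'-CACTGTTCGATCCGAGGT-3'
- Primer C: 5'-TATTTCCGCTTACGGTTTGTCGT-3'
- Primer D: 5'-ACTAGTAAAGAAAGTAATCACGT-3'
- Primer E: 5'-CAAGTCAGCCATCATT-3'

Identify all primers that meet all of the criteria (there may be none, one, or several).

Primer A (18 nt, A=5 T=4 G=5 C=4): length 18 ✓; GC 9/18 = 50.0% ✓; Tm = 64.9 + 41·(9 − 16.4)/18 = 48.0°C ✓; longest run = 2 ✓ — passes.
Primer B (18 nt, A=3 T=5 G=5 C=5): length 18 ✓; GC 10/18 = 55.6% ✓; Tm = 64.9 + 41·(10 − 16.4)/18 = 50.3°C ✓; longest run = 2 ✓ — passes.
Primer C (23 nt, A=2 T=11 G=5 C=5): length 23 ✓; GC 10/23 = 43.5%, outside 45.6–65.2% ✗; Tm = 64.9 + 41·(10 − 16.4)/23 = 53.5°C ✓; longest run = 3 ✓ — fails.
Primer D (23 nt, A=11 T=5 G=4 C=3): length 23 ✓; GC 7/23 = 30.4%, outside 45.6–65.2% ✗; Tm = 64.9 + 41·(7 − 16.4)/23 = 48.1°C ✓; longest run = 3 ✓ — fails.
Primer E (16 nt, A=5 T=4 G=2 C=5): length 16 ✓; GC 7/16 = 43.8%, outside 45.6–65.2% ✗; Tm = 64.9 + 41·(7 − 16.4)/16 = 40.8°C ✓; longest run = 2 ✓ — fails.

Primer A and Primer B.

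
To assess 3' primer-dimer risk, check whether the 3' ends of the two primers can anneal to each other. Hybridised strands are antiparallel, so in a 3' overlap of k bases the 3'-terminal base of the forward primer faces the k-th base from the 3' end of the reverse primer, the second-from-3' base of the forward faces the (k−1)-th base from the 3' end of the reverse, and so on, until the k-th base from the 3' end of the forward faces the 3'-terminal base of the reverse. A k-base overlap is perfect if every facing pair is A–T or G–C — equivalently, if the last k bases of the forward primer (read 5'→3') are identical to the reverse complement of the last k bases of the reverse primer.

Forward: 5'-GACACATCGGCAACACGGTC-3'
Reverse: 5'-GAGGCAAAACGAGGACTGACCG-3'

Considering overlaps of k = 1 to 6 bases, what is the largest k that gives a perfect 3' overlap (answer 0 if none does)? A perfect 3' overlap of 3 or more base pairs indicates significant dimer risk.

Last 6 bases (5'→3') — forward …ACGGTC, reverse …TGACCG.
Reverse complement of the reverse primer's last 6 bases: CGGTCA; its first k bases are the reverse complement of the reverse primer's last k bases, so a perfect k-base overlap needs the forward primer's last k bases to equal them.
Comparing (forward last k vs required): k=1: C vs C ✓; k=2: TC vs CG ✗; k=3: GTC vs CGG ✗; k=4: GGTC vs CGGT ✗; k=5: CGGTC vs CGGTC ✓; k=6: ACGGTC vs CGGTCA ✗.
Perfect overlaps at k = 1, 5; the largest is 5.

Longest perfect overlap: 5 complementary base pairs; significant dimer risk (threshold 3).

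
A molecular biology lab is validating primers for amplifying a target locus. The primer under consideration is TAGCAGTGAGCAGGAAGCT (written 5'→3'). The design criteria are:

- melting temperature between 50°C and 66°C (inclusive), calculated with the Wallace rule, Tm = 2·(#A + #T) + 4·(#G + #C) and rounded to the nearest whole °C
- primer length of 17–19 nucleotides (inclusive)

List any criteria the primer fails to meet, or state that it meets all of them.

Base counts: A=6, T=3, G=7, C=3 (length 19).
Tm: Tm = 2·9 + 4·10 = 58°C ✓
length: length 19 ✓

Meets all criteria.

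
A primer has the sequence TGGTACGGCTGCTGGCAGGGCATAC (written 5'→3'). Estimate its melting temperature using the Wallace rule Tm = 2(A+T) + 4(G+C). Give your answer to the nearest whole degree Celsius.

82°C

Base counts: A=4, T=5, G=10, C=6 (length 25).
Tm = 2·(4+5) + 4·(10+6) = 2·9 + 4·16 = 18 + 64 = 82°C.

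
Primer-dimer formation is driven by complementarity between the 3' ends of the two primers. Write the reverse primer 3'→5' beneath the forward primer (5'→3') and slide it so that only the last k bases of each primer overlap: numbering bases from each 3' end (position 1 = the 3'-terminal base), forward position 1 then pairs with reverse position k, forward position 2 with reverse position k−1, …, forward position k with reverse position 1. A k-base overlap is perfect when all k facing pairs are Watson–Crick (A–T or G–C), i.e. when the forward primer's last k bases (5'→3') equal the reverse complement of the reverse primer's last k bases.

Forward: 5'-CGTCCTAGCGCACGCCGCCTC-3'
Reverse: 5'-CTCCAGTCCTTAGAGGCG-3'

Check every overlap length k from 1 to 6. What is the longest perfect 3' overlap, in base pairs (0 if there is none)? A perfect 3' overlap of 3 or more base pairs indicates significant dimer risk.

Last 6 bases (5'→3') — forward …CGCCTC, reverse …GAGGCG.
Reverse complement of the reverse primer's last 6 bases: CGCCTC; its first k bases are the reverse complement of the reverse primer's last k bases, so a perfect k-base overlap needs the forward primer's last k bases to equal them.
Comparing (forward last k vs required): k=1: C vs C ✓; k=2: TC vs CG ✗; k=3: CTC vs CGC ✗; k=4: CCTC vs CGCC ✗; k=5: GCCTC vs CGCCT ✗; k=6: CGCCTC vs CGCCTC ✓.
Perfect overlaps at k = 1, 6; the largest is 6.

Longest perfect overlap: 6 complementary base pairs; significant dimer risk (threshold 3).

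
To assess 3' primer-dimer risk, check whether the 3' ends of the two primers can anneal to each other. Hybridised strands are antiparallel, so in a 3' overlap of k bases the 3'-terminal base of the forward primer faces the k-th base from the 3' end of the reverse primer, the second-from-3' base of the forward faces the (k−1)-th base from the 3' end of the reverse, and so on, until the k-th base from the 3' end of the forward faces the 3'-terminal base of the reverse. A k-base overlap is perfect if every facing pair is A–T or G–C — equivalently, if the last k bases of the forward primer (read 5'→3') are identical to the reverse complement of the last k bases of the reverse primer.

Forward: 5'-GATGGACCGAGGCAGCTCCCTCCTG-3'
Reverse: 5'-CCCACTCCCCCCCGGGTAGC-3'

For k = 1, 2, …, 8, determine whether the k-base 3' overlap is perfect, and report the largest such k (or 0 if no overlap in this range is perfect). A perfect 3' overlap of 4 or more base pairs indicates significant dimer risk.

Longest perfect overlap: 1 complementary base pair; below the dimer-risk threshold (threshold 4).

Last 8 bases (5'→3') — forward …CCCTCCTG, reverse …CGGGTAGC.
Reverse complement of the reverse primer's last 8 bases: GCTACCCG; its first k bases are the reverse complement of the reverse primer's last k bases, so a perfect k-base overlap needs the forward primer's last k bases to equal them.
Comparing (forward last k vs required): k=1: G vs G ✓; k=2: TG vs GC ✗; k=3: CTG vs GCT ✗; k=4: CCTG vs GCTA ✗; k=5: TCCTG vs GCTAC ✗; k=6: CTCCTG vs GCTACC ✗; k=7: CCTCCTG vs GCTACCC ✗; k=8: CCCTCCTG vs GCTACCCG ✗.
Only k = 1 is perfect, so the longest perfect 3' overlap is 1.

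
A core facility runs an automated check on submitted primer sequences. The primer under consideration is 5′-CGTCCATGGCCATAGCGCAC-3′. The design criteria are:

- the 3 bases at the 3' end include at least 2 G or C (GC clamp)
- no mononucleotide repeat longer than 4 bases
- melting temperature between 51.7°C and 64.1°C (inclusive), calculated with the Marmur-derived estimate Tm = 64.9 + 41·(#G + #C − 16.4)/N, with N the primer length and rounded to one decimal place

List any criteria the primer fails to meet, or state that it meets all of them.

Base counts: A=4, T=3, G=5, C=8 (length 20).
GC clamp: 3' end CAC has 2 G/C ✓
homopolymer run: longest run = 2 ✓
Tm: Tm = 64.9 + 41·(13 − 16.4)/20 = 57.9°C ✓

Meets all criteria.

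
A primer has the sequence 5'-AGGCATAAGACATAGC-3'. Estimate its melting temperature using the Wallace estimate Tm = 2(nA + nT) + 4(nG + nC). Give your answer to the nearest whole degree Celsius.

Base counts: A=7, T=2, G=4, C=3 (length 16).
Tm = 2·(7+2) + 4·(4+3) = 2·9 + 4·7 = 18 + 28 = 46°C.

46°C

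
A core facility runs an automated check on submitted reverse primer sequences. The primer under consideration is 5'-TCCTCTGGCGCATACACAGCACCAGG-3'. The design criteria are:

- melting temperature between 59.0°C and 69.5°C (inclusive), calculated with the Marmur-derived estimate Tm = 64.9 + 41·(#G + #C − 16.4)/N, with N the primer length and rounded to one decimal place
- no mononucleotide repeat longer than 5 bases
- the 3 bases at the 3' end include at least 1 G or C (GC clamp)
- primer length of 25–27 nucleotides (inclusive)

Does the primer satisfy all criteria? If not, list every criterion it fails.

Base counts: A=6, T=4, G=6, C=10 (length 26).
Tm: Tm = 64.9 + 41·(16 − 16.4)/26 = 64.3°C ✓
homopolymer run: longest run = 2 ✓
GC clamp: 3' end AGG has 2 G/C ✓
length: length 26 ✓

Meets all criteria.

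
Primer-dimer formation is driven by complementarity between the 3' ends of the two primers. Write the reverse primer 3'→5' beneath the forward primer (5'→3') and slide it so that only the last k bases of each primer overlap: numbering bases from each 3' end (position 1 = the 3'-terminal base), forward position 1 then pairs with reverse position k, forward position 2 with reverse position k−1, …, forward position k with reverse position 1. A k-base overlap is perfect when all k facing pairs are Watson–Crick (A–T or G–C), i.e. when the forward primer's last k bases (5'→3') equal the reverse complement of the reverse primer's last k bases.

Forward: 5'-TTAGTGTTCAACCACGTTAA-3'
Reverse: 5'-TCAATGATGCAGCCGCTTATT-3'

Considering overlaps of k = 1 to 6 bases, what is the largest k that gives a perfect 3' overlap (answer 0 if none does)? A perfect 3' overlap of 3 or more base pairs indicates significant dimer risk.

Longest perfect overlap: 2 complementary base pairs; below the dimer-risk threshold (threshold 3).

Last 6 bases (5'→3') — forward …CGTTAA, reverse …CTTATT.
Reverse complement of the reverse primer's last 6 bases: AATAAG; its first k bases are the reverse complement of the reverse primer's last k bases, so a perfect k-base overlap needs the forward primer's last k bases to equal them.
Comparing (forward last k vs required): k=1: A vs A ✓; k=2: AA vs AA ✓; k=3: TAA vs AAT ✗; k=4: TTAA vs AATA ✗; k=5: GTTAA vs AATAA ✗; k=6: CGTTAA vs AATAAG ✗.
Perfect overlaps at k = 1, 2; the largest is 2.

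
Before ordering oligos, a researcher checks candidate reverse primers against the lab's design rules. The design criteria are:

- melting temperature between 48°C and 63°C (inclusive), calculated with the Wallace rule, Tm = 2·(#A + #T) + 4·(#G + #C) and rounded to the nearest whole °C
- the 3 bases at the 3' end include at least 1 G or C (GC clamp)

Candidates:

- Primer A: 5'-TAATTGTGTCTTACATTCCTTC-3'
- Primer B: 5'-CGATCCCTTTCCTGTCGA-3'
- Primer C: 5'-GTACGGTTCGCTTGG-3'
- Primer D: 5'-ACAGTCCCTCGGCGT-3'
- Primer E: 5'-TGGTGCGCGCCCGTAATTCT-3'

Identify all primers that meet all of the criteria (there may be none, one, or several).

Primer A (22 nt, A=4 T=11 G=2 C=5): Tm = 2·15 + 4·7 = 58°C ✓; 3' end TTC has 1 G/C ✓ — passes.
Primer B (18 nt, A=2 T=6 G=3 C=7): Tm = 2·8 + 4·10 = 56°C ✓; 3' end CGA has 2 G/C ✓ — passes.
Primer C (15 nt, A=1 T=5 G=6 C=3): Tm = 2·6 + 4·9 = 48°C ✓; 3' end TGG has 2 G/C ✓ — passes.
Primer D (15 nt, A=2 T=3 G=4 C=6): Tm = 2·5 + 4·10 = 50°C ✓; 3' end CGT has 2 G/C ✓ — passes.
Primer E (20 nt, A=2 T=6 G=6 C=6): Tm = 2·8 + 4·12 = 64°C, outside 48–63°C ✗; 3' end TCT has 1 G/C ✓ — fails.

Primer A, Primer B, Primer C and Primer D.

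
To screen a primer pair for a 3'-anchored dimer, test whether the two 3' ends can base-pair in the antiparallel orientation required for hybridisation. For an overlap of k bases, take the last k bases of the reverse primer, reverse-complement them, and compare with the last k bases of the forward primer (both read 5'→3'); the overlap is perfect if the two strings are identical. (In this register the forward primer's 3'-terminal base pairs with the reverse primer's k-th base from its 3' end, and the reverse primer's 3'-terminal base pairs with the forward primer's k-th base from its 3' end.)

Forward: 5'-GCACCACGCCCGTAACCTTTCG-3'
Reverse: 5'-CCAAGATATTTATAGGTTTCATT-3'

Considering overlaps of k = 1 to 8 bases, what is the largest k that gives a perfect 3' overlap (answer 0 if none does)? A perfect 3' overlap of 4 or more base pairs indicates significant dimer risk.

Longest perfect overlap: 0 complementary base pairs; below the dimer-risk threshold (threshold 4).

Last 8 bases (5'→3') — forward …ACCTTTCG, reverse …GTTTCATT.
Reverse complement of the reverse primer's last 8 bases: AATGAAAC; its first k bases are the reverse complement of the reverse primer's last k bases, so a perfect k-base overlap needs the forward primer's last k bases to equal them.
Comparing (forward last k vs required): k=1: G vs A ✗; k=2: CG vs AA ✗; k=3: TCG vs AAT ✗; k=4: TTCG vs AATG ✗; k=5: TTTCG vs AATGA ✗; k=6: CTTTCG vs AATGAA ✗; k=7: CCTTTCG vs AATGAAA ✗; k=8: ACCTTTCG vs AATGAAAC ✗.
No overlap length from 1 to 8 is perfect, so the longest perfect 3' overlap is 0.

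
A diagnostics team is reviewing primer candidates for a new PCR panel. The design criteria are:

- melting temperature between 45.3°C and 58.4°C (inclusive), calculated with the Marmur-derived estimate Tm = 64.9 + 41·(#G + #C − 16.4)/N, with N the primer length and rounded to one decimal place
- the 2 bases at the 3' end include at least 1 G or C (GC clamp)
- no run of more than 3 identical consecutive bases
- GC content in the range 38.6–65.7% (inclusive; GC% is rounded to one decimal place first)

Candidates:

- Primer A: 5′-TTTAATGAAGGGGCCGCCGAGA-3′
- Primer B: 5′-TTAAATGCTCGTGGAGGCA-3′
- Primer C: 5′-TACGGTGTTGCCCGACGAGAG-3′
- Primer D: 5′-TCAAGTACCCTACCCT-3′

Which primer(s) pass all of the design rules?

Primer B and Primer C.

Primer A (22 nt, A=6 T=4 G=8 C=4): Tm = 64.9 + 41·(12 − 16.4)/22 = 56.7°C ✓; 3' end GA has 1 G/C ✓; longest run = 4, exceeds 3 ✗; GC 12/22 = 54.5% ✓ — fails.
Primer B (19 nt, A=5 T=5 G=6 C=3): Tm = 64.9 + 41·(9 − 16.4)/19 = 48.9°C ✓; 3' end CA has 1 G/C ✓; longest run = 3 ✓; GC 9/19 = 47.4% ✓ — passes.
Primer C (21 nt, A=4 T=4 G=8 C=5): Tm = 64.9 + 41·(13 − 16.4)/21 = 58.3°C ✓; 3' end AG has 1 G/C ✓; longest run = 3 ✓; GC 13/21 = 61.9% ✓ — passes.
Primer D (16 nt, A=4 T=4 G=1 C=7): Tm = 64.9 + 41·(8 − 16.4)/16 = 43.4°C, outside 45.3–58.4°C ✗; 3' end CT has 1 G/C ✓; longest run = 3 ✓; GC 8/16 = 50.0% ✓ — fails.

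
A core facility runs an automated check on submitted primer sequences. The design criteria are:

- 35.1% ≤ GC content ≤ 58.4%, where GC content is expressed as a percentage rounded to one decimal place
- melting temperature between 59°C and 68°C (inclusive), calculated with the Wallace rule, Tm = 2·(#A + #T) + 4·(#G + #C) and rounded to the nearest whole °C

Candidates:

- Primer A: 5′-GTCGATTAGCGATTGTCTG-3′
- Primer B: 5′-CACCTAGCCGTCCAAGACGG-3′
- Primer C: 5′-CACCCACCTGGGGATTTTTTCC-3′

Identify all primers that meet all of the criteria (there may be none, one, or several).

Primer A (19 nt, A=3 T=7 G=6 C=3): GC 9/19 = 47.4% ✓; Tm = 2·10 + 4·9 = 56°C, outside 59–68°C ✗ — fails.
Primer B (20 nt, A=5 T=2 G=5 C=8): GC 13/20 = 65.0%, outside 35.1–58.4% ✗; Tm = 2·7 + 4·13 = 66°C ✓ — fails.
Primer C (22 nt, A=3 T=7 G=4 C=8): GC 12/22 = 54.5% ✓; Tm = 2·10 + 4·12 = 68°C ✓ — passes.

Primer C only.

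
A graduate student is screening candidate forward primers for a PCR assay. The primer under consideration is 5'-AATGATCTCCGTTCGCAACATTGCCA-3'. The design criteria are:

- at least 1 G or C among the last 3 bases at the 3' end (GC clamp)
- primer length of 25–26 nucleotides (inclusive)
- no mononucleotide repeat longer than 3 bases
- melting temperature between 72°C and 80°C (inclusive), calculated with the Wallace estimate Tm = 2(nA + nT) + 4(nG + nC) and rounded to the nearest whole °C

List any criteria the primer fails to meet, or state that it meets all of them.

Meets all criteria.

Base counts: A=7, T=7, G=4, C=8 (length 26).
GC clamp: 3' end CCA has 2 G/C ✓
length: length 26 ✓
homopolymer run: longest run = 2 ✓
Tm: Tm = 2·14 + 4·12 = 76°C ✓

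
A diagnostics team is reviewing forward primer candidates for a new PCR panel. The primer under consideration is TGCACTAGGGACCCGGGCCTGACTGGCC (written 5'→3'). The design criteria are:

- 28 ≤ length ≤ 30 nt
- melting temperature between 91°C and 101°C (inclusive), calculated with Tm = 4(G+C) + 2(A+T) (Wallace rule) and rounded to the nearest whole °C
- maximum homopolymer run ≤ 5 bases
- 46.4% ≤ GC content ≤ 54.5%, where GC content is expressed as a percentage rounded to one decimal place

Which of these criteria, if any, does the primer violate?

Fails: GC content.

Base counts: A=4, T=4, G=10, C=10 (length 28).
length: length 28 ✓
Tm: Tm = 2·8 + 4·20 = 96°C ✓
homopolymer run: longest run = 3 ✓
GC content: GC 20/28 = 71.4%, outside 46.4–54.5% ✗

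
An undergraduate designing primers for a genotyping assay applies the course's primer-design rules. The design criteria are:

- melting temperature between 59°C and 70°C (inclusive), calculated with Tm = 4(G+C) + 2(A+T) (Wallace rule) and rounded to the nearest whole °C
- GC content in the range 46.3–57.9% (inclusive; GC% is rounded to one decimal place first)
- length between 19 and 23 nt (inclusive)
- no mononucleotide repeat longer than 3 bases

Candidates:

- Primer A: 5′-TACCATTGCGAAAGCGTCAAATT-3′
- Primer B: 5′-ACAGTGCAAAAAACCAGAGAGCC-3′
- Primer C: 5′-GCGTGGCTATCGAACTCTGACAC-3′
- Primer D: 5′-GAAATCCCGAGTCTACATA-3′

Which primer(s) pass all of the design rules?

None of the candidates satisfy all criteria.

Primer A (23 nt, A=8 T=6 G=4 C=5): Tm = 2·14 + 4·9 = 64°C ✓; GC 9/23 = 39.1%, outside 46.3–57.9% ✗; length 23 ✓; longest run = 3 ✓ — fails.
Primer B (23 nt, A=11 T=1 G=5 C=6): Tm = 2·12 + 4·11 = 68°C ✓; GC 11/23 = 47.8% ✓; length 23 ✓; longest run = 6, exceeds 3 ✗ — fails.
Primer C (23 nt, A=5 T=5 G=6 C=7): Tm = 2·10 + 4·13 = 72°C, outside 59–70°C ✗; GC 13/23 = 56.5% ✓; length 23 ✓; longest run = 2 ✓ — fails.
Primer D (19 nt, A=7 T=4 G=3 C=5): Tm = 2·11 + 4·8 = 54°C, outside 59–70°C ✗; GC 8/19 = 42.1%, outside 46.3–57.9% ✗; length 19 ✓; longest run = 3 ✓ — fails.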